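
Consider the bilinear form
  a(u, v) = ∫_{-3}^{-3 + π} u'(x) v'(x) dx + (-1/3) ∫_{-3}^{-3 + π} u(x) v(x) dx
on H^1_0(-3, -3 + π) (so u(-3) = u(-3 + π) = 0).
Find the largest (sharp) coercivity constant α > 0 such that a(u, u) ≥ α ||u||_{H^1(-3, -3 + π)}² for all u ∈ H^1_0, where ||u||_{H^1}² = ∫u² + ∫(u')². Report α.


α = 1/3

Coercivity of a(·,·) on H^1_0(-3, -3 + π) means a(u, u) ≥ α ||u||_{H^1}² for every u ∈ H^1_0.
The interval has length L = π, and Poincaré/coercivity depend only on L. Here a(u, u) = ∫(u')² + (-1/3)·∫u².
Here c = -1/3 < 0 with |c| < (π/L)² = 1, so coercivity still holds. The condition a(u,u) ≥ α||u||_{H^1}² reads (1−α)∫(u')² ≥ (α−c)∫u². Any admissible α is ≤ 1 (rapidly oscillating u have ∫u²/∫(u')² → 0), and α = 1 would force 0 ≥ (1−c)∫u², impossible since c < 1; so 1−α > 0. By the sharp Poincaré inequality on H^1_0 of an interval of length L, ∫(u')² ≥ (π/L)²∫u² with equality for the first sine mode sin(π(x−x₀)/L) (x₀ the left endpoint), so the inequality holds for all u iff (1−α)(π/L)² ≥ α − c, i.e. α ≤ ((π/L)² + c)/((π/L)² + 1) = (1 + c(L/π)²)/(1 + (L/π)²). (Direct route, valid since c ≤ 0: Poincaré gives c∫u² ≥ c(L/π)²∫(u')², so a(u,u) ≥ (1 + c(L/π)²)∫(u')², while ||u||_{H^1}² ≤ (1 + (L/π)²)∫(u')²; dividing yields the same α.) With (π/L)² = 1 and c = -1/3, the largest admissible constant is α = ((π/L)² + c)/((π/L)² + 1).
Simplifying, α = 1/3.


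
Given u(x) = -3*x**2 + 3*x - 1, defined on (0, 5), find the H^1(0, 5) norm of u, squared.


||u||_{H^1}^2 = 8925/2

The H^1 norm (squared) on an interval (0, L) is
  ||u||_{H^1}^2 = ∫_0^L u(x)^2 dx + ∫_0^L u'(x)^2 dx.
Compute u'(x) = 3 - 6*x.
Then u(x)^2 = 9*x**4 - 18*x**3 + 15*x**2 - 6*x + 1 and u'(x)^2 = 36*x**2 - 36*x + 9.
Integrate each monomial from 0 to 5 using ∫_0^5 c·x^n dx = c·5^(n+1)/(n+1):
  ∫_0^5 u(x)^2 dx = ∫_0^5 (9*x^4 - 18*x^3 + 15*x^2 - 6*x + 1) dx. Term by term:
    ∫_0^5 9*x^4 dx = 5625;  ∫_0^5 -18*x^3 dx = -5625/2;  ∫_0^5 15*x^2 dx = 625;
    ∫_0^5 -6*x dx = -75;  ∫_0^5 1 dx = 5.
  Sum: 5625 − 5625/2 + 625 − 75 + 5 = 6735/2.
  ∫_0^5 u'(x)^2 dx = ∫_0^5 (36*x^2 - 36*x + 9) dx. Term by term:
    ∫_0^5 36*x^2 dx = 1500;  ∫_0^5 -36*x dx = -450;  ∫_0^5 9 dx = 45.
  Sum: 1500 − 450 + 45 = 1095.
Adding: ||u||_{H^1}^2 = 6735/2 + 1095 = 8925/2.


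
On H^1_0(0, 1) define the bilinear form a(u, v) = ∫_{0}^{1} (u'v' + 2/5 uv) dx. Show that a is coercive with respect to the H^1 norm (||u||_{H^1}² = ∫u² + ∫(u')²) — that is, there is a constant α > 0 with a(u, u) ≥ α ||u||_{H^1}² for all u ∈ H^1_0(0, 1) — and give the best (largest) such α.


α = (2/5 + π^2)/(1 + π^2)

Coercivity of a(·,·) on H^1_0(0, 1) means a(u, u) ≥ α ||u||_{H^1}² for every u ∈ H^1_0.
The interval has length L = 1, and Poincaré/coercivity depend only on L. Here a(u, u) = ∫(u')² + (2/5)·∫u².
Here 0 < c = 2/5 < 1. The condition a(u,u) ≥ α||u||_{H^1}² reads (1−α)∫(u')² ≥ (α−c)∫u². Any admissible α is ≤ 1 (rapidly oscillating u have ∫u²/∫(u')² → 0), and α = 1 would force 0 ≥ (1−c)∫u², impossible since c < 1; so 1−α > 0. By the sharp Poincaré inequality on H^1_0 of an interval of length L, ∫(u')² ≥ (π/L)²∫u² with equality for the first sine mode sin(π(x−x₀)/L) (x₀ the left endpoint), so the inequality holds for all u iff (1−α)(π/L)² ≥ α − c, i.e. α ≤ ((π/L)² + c)/((π/L)² + 1) = (1 + c(L/π)²)/(1 + (L/π)²). With (π/L)² = π^2 and c = 2/5, the largest admissible constant is α = ((π/L)² + c)/((π/L)² + 1).
Simplifying, α = (2/5 + π^2)/(1 + π^2).


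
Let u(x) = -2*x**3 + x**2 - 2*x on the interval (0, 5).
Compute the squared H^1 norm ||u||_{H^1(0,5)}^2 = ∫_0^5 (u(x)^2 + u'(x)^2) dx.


||u||_{H^1}^2 = 1243820/21

The H^1 norm (squared) on an interval (0, L) is
  ||u||_{H^1}^2 = ∫_0^L u(x)^2 dx + ∫_0^L u'(x)^2 dx.
Compute u'(x) = -6*x**2 + 2*x - 2.
Then u(x)^2 = 4*x**6 - 4*x**5 + 9*x**4 - 4*x**3 + 4*x**2 and u'(x)^2 = 36*x**4 - 24*x**3 + 28*x**2 - 8*x + 4.
Integrate each monomial from 0 to 5 using ∫_0^5 c·x^n dx = c·5^(n+1)/(n+1):
  ∫_0^5 u(x)^2 dx = ∫_0^5 (4*x^6 - 4*x^5 + 9*x^4 - 4*x^3 + 4*x^2) dx. Term by term:
    ∫_0^5 4*x^6 dx = 312500/7;  ∫_0^5 -4*x^5 dx = -31250/3;  ∫_0^5 9*x^4 dx = 5625;
    ∫_0^5 -4*x^3 dx = -625;  ∫_0^5 4*x^2 dx = 500/3.
  Sum: 312500/7 − 31250/3 + 5625 − 625 + 500/3 = 275750/7.
  ∫_0^5 u'(x)^2 dx = ∫_0^5 (36*x^4 - 24*x^3 + 28*x^2 - 8*x + 4) dx. Term by term:
    ∫_0^5 36*x^4 dx = 22500;  ∫_0^5 -24*x^3 dx = -3750;  ∫_0^5 28*x^2 dx = 3500/3;
    ∫_0^5 -8*x dx = -100;  ∫_0^5 4 dx = 20.
  Sum: 22500 − 3750 + 3500/3 − 100 + 20 = 59510/3.
Adding: ||u||_{H^1}^2 = 275750/7 + 59510/3 = 1243820/21.


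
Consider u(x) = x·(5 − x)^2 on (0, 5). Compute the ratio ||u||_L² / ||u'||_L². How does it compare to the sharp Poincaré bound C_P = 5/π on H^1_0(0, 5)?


||u||_L² / ||u'||_L² = 5*sqrt(14)/14 < C_P = 5/π.

u(x) = x·(5 − x)^2, so u'(x) = (x - 5)*(3*x - 5).
u(x) = x·(5 − x)^2 vanishes at x = 0 and x = 5, so u ∈ H^1_0(0, 5). Differentiate via the product rule and integrate the resulting polynomials term by term.
  ∫_0^5 u² dx = ∫_0^5 (x^6 - 20*x^5 + 150*x^4 - 500*x^3 + 625*x^2) dx. Term by term:
    ∫_0^5 x^6 dx = 78125/7;  ∫_0^5 -20*x^5 dx = -156250/3;  ∫_0^5 150*x^4 dx = 93750;
    ∫_0^5 -500*x^3 dx = -78125;  ∫_0^5 625*x^2 dx = 78125/3.
  Sum: 78125/7 − 156250/3 + 93750 − 78125 + 78125/3 = 15625/21.
  ∫_0^5 (u')² dx = ∫_0^5 (9*x^4 - 120*x^3 + 550*x^2 - 1000*x + 625) dx. Term by term:
    ∫_0^5 9*x^4 dx = 5625;  ∫_0^5 -120*x^3 dx = -18750;  ∫_0^5 550*x^2 dx = 68750/3;
    ∫_0^5 -1000*x dx = -12500;  ∫_0^5 625 dx = 3125.
  Sum: 5625 − 18750 + 68750/3 − 12500 + 3125 = 1250/3.
∫_0^5 u² dx = 15625/21, so ||u||_L² = 125*sqrt(21)/21.
∫_0^5 (u')² dx = 1250/3, so ||u'||_L² = 25*sqrt(6)/3.
Ratio ||u||_L² / ||u'||_L² = 5*sqrt(14)/14.
Sharp Poincaré constant on H^1_0(0, 5) is C_P = L/π = 5/π, achieved by sin(π/5·x).
A polynomial bump cannot attain the sharp Poincaré constant (only the first sine eigenfunction does), so the ratio is strictly less than C_P, consistent with ||u||_L² ≤ C_P ||u'||_L².


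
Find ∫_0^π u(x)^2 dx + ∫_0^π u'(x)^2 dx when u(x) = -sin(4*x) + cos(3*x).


||u||_{H^1(0,π)}^2 = -160/7 + 27*π/2

u'(x) = -3*sin(3*x) - 4*cos(4*x).
Expand u² and (u')² and integrate term by term on (0, π), using: for integers n ≥ 1, ∫_0^π sin²(nx) dx = ∫_0^π cos²(nx) dx = π/2; for n ≠ n', ∫_0^π sin(nx)sin(n'x) dx = ∫_0^π cos(nx)cos(n'x) dx = 0; and by product-to-sum, ∫_0^π sin(nx)cos(n'x) dx = ½∫_0^π [sin((n+n')x) + sin((n−n')x)] dx, which is 0 when n+n' is even and 2n/(n²−n'²) when n+n' is odd (it need not vanish on (0, π)).
  u² squared terms: (-1)²·∫sin(4x)² dx = 1·π/2 = π/2;  (1)²·∫cos(3x)² dx = 1·π/2 = π/2.
  u² cross terms: 2·(-1)·(1)·∫sin(4x)·cos(3x) dx = -2·(8/7) = -16/7.
  So ∫_0^π u² dx = π/2 + π/2 − 16/7 = -16/7 + π.
  (u')² squared terms: (-4)²·∫cos(4x)² dx = 16·π/2 = 8*π;  (-3)²·∫sin(3x)² dx = 9·π/2 = 9*π/2.
  (u')² cross terms: 2·(-4)·(-3)·∫cos(4x)·sin(3x) dx = 24·(-6/7) = -144/7.
  So ∫_0^π (u')² dx = 8*π + 9*π/2 − 144/7 = -144/7 + 25*π/2.
||u||_{H^1}^2 = (-16/7 + π) + (-144/7 + 25*π/2) = -160/7 + 27*π/2.


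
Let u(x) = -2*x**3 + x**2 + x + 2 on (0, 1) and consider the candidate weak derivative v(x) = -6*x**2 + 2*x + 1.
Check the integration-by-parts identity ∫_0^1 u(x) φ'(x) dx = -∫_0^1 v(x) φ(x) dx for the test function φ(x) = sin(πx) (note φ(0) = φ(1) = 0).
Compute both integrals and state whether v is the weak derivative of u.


LHS = -24/π^3 + 2/π, RHS = -24/π^3 + 2/π. Yes, v = u' weakly.

u(x) = -2*x**3 + x**2 + x + 2, classical derivative u'(x) = -6*x**2 + 2*x + 1.
φ(x) = sin(πx), so φ'(x) = π*cos(π*x).
Note φ(0) = φ(1) = 0, so the boundary term u·φ vanishes.
LHS = ∫_0^1 u(x) φ'(x) dx = ∫_0^1 (-2*π*x^3*cos(π*x) + π*x^2*cos(π*x) + π*x*cos(π*x) + 2*π*cos(π*x)) dx. Term by term:
  ∫_0^1 2*π*cos(π*x) dx = 0;  ∫_0^1 π*x*cos(π*x) dx = -2/π;  ∫_0^1 π*x^2*cos(π*x) dx = -2/π;
  ∫_0^1 -2*π*x^3*cos(π*x) dx = -24/π^3 + 6/π.
Sum: 0 − 2/π − 2/π + -24/π^3 + 6/π = -24/π^3 + 2/π.
So LHS = -24/π^3 + 2/π.
∫_0^1 v(x) φ(x) dx = ∫_0^1 (-6*x^2*sin(π*x) + 2*x*sin(π*x) + sin(π*x)) dx. Term by term:
  ∫_0^1 -6*x^2*sin(π*x) dx = -6/π + 24/π^3;  ∫_0^1 2*x*sin(π*x) dx = 2/π;  ∫_0^1 sin(π*x) dx = 2/π.
Sum: -6/π + 24/π^3 + 2/π + 2/π = -2/π + 24/π^3.
So RHS = -∫_0^1 v(x) φ(x) dx = -24/π^3 + 2/π.
LHS = RHS, so the identity holds for this test φ.
Moreover u is smooth here and v(x) = u'(x) = -6*x**2 + 2*x + 1 pointwise, so the identity holds for every test function. Hence v is the weak derivative of u.


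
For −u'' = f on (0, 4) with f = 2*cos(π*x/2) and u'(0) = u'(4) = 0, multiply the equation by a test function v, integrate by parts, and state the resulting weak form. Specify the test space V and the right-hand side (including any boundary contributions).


V = H^1(0, 4) (no boundary constraint on v; u is determined up to an additive constant); weak form: ∫_0^4 u'v' dx = ∫_0^4 (2*cos(π*x/2)) v dx for all v ∈ V.

Multiply both sides by a test function v and integrate from 0 to 4:
  ∫_0^4 −u''(x) v(x) dx = ∫_0^4 f(x) v(x) dx.
Integrate the LHS by parts once:
  ∫_0^4 −u'' v dx = −[u'(x) v(x)]_0^4 + ∫_0^4 u'(x) v'(x) dx.
Thus ∫_0^4 u'(x) v'(x) dx = ∫_0^4 f(x) v(x) dx + [u'(x) v(x)]_0^4.
Choose V so that boundary terms are either known or forced to vanish.
u has homogeneous Neumann: u'(0) = u'(4) = 0. So [u' v]_0^4 = 0·v(4) − 0·v(0) = 0 for any v; take V = H^1(0, 4).
Weak formulation: find u (satisfying any essential BC) such that ∫_0^4 u'(x) v'(x) dx = ∫_0^4 f v dx for all v ∈ V (homogeneous Neumann, so boundary terms vanish).
Substituting f(x) = 2*cos(π*x/2), the right-hand side is ∫_0^4 (2*cos(π*x/2)) v dx.
Compatibility check (pure Neumann): taking v ≡ 1 ∈ V gives 0 = ∫_0^4 f dx + (0) − (0), i.e. ∫_0^4 f dx must equal u'(0) − u'(4) = 0. Indeed ∫_0^4 (2*cos(π*x/2)) dx = 0, so the data are compatible. The solution is then unique only up to an additive constant (fix it e.g. by requiring ∫_0^4 u dx = 0).


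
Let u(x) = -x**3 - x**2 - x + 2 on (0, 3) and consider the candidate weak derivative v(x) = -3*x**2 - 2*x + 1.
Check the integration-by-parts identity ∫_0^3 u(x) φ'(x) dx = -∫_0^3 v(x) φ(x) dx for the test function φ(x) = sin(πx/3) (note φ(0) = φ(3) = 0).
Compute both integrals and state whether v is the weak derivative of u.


LHS = -324/π^3 + 105/π, RHS = -324/π^3 + 93/π. No, v is not the weak derivative of u.

u(x) = -x**3 - x**2 - x + 2, classical derivative u'(x) = -3*x**2 - 2*x - 1.
φ(x) = sin(πx/3), so φ'(x) = π*cos(π*x/3)/3.
Note φ(0) = φ(3) = 0, so the boundary term u·φ vanishes.
LHS = ∫_0^3 u(x) φ'(x) dx = ∫_0^3 (-π*x^3*cos(π*x/3)/3 - π*x^2*cos(π*x/3)/3 - π*x*cos(π*x/3)/3 + 2*π*cos(π*x/3)/3) dx. Term by term:
  ∫_0^3 2*π*cos(π*x/3)/3 dx = 0;  ∫_0^3 -π*x*cos(π*x/3)/3 dx = 6/π;  ∫_0^3 -π*x^2*cos(π*x/3)/3 dx = 18/π;
  ∫_0^3 -π*x^3*cos(π*x/3)/3 dx = -324/π^3 + 81/π.
Sum: 0 + 6/π + 18/π + -324/π^3 + 81/π = -324/π^3 + 105/π.
So LHS = -324/π^3 + 105/π.
∫_0^3 v(x) φ(x) dx = ∫_0^3 (-3*x^2*sin(π*x/3) - 2*x*sin(π*x/3) + sin(π*x/3)) dx. Term by term:
  ∫_0^3 -3*x^2*sin(π*x/3) dx = -81/π + 324/π^3;  ∫_0^3 -2*x*sin(π*x/3) dx = -18/π;  ∫_0^3 sin(π*x/3) dx = 6/π.
Sum: -81/π + 324/π^3 − 18/π + 6/π = -93/π + 324/π^3.
So RHS = -∫_0^3 v(x) φ(x) dx = -324/π^3 + 93/π.
LHS − RHS = 12/π ≠ 0, so the identity fails.
(For a valid weak derivative the identity must hold for EVERY test function, in particular this one. The failure shows v is NOT the weak derivative of u.)
Correct weak derivative would be u'(x) = -3*x**2 - 2*x - 1.


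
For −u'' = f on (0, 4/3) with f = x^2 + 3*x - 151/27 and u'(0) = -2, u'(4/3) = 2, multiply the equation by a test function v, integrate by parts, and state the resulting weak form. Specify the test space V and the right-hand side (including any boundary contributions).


V = H^1(0, 4/3) (v unrestricted at boundary; u is determined up to an additive constant); weak form: ∫_0^4/3 u'v' dx = ∫_0^4/3 (x^2 + 3*x - 151/27) v dx + 2·v(4/3) + 2·v(0) for all v ∈ V.

Multiply both sides by a test function v and integrate from 0 to 4/3:
  ∫_0^4/3 −u''(x) v(x) dx = ∫_0^4/3 f(x) v(x) dx.
Integrate the LHS by parts once:
  ∫_0^4/3 −u'' v dx = −[u'(x) v(x)]_0^4/3 + ∫_0^4/3 u'(x) v'(x) dx.
Thus ∫_0^4/3 u'(x) v'(x) dx = ∫_0^4/3 f(x) v(x) dx + [u'(x) v(x)]_0^4/3.
Choose V so that boundary terms are either known or forced to vanish.
u has inhomogeneous Neumann u'(0) = -2, u'(4/3) = 2. [u' v]_0^4/3 = (2)·v(4/3) − (-2)·v(0) = 2·v(4/3) + 2·v(0). Take V = H^1(0, 4/3); boundary term becomes part of RHS.
Weak formulation: find u (satisfying any essential BC) such that ∫_0^4/3 u'(x) v'(x) dx = ∫_0^4/3 f v dx + 2·v(4/3) + 2·v(0) for all v ∈ V (Neumann data are natural BCs: they enter the RHS as boundary terms).
Substituting f(x) = x^2 + 3*x - 151/27, the right-hand side is ∫_0^4/3 (x^2 + 3*x - 151/27) v dx + 2·v(4/3) + 2·v(0).
Compatibility check (pure Neumann): taking v ≡ 1 ∈ V gives 0 = ∫_0^4/3 f dx + (2) − (-2), i.e. ∫_0^4/3 f dx must equal u'(0) − u'(4/3) = -4. Indeed ∫_0^4/3 (x^2 + 3*x - 151/27) dx = -4, so the data are compatible. The solution is then unique only up to an additive constant (fix it e.g. by requiring ∫_0^4/3 u dx = 0).


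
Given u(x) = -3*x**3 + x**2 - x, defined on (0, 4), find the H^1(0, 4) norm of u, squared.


||u||_{H^1}^2 = 3467332/105

The H^1 norm (squared) on an interval (0, L) is
  ||u||_{H^1}^2 = ∫_0^L u(x)^2 dx + ∫_0^L u'(x)^2 dx.
Compute u'(x) = -9*x**2 + 2*x - 1.
Then u(x)^2 = 9*x**6 - 6*x**5 + 7*x**4 - 2*x**3 + x**2 and u'(x)^2 = 81*x**4 - 36*x**3 + 22*x**2 - 4*x + 1.
Integrate each monomial from 0 to 4 using ∫_0^4 c·x^n dx = c·4^(n+1)/(n+1):
  ∫_0^4 u(x)^2 dx = ∫_0^4 (9*x^6 - 6*x^5 + 7*x^4 - 2*x^3 + x^2) dx. Term by term:
    ∫_0^4 9*x^6 dx = 147456/7;  ∫_0^4 -6*x^5 dx = -4096;  ∫_0^4 7*x^4 dx = 7168/5;
    ∫_0^4 -2*x^3 dx = -128;  ∫_0^4 x^2 dx = 64/3.
  Sum: 147456/7 − 4096 + 7168/5 − 128 + 64/3 = 1921088/105.
  ∫_0^4 u'(x)^2 dx = ∫_0^4 (81*x^4 - 36*x^3 + 22*x^2 - 4*x + 1) dx. Term by term:
    ∫_0^4 81*x^4 dx = 82944/5;  ∫_0^4 -36*x^3 dx = -2304;  ∫_0^4 22*x^2 dx = 1408/3;
    ∫_0^4 -4*x dx = -32;  ∫_0^4 1 dx = 4.
  Sum: 82944/5 − 2304 + 1408/3 − 32 + 4 = 220892/15.
Adding: ||u||_{H^1}^2 = 1921088/105 + 220892/15 = 3467332/105.


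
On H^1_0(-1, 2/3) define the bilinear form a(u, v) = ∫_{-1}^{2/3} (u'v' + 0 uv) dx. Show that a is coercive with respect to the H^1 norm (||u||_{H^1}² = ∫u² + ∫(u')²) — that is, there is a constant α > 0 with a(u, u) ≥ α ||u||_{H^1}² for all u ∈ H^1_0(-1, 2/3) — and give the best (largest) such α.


α = 9*π^2/(25 + 9*π^2)

Coercivity of a(·,·) on H^1_0(-1, 2/3) means a(u, u) ≥ α ||u||_{H^1}² for every u ∈ H^1_0.
The interval has length L = 5/3, and Poincaré/coercivity depend only on L. Here a(u, u) = ∫(u')² + (0)·∫u².
Here c = 0, so a(u,u) = ∫(u')² alone. The condition a(u,u) ≥ α||u||_{H^1}² reads (1−α)∫(u')² ≥ (α−c)∫u². Any admissible α is ≤ 1 (rapidly oscillating u have ∫u²/∫(u')² → 0), and α = 1 would force 0 ≥ (1−c)∫u², impossible since c < 1; so 1−α > 0. By the sharp Poincaré inequality on H^1_0 of an interval of length L, ∫(u')² ≥ (π/L)²∫u² with equality for the first sine mode sin(π(x−x₀)/L) (x₀ the left endpoint), so the inequality holds for all u iff (1−α)(π/L)² ≥ α − c, i.e. α ≤ ((π/L)² + c)/((π/L)² + 1) = (1 + c(L/π)²)/(1 + (L/π)²). (Direct route, valid since c ≤ 0: Poincaré gives c∫u² ≥ c(L/π)²∫(u')², so a(u,u) ≥ (1 + c(L/π)²)∫(u')², while ||u||_{H^1}² ≤ (1 + (L/π)²)∫(u')²; dividing yields the same α.) With (π/L)² = 9*π^2/25 and c = 0, the largest admissible constant is α = ((π/L)² + c)/((π/L)² + 1).
Simplifying, α = 9*π^2/(25 + 9*π^2).


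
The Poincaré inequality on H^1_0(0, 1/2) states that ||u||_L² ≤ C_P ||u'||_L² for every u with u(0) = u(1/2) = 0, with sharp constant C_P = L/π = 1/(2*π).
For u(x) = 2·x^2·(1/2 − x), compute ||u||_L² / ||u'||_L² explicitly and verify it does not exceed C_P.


||u||_L² / ||u'||_L² = sqrt(14)/28 < C_P = 1/(2*π).

u(x) = 2·x^2·(1/2 − x), so u'(x) = 2*x*(1 - 3*x).
u(x) = 2·x^2·(1/2 − x) vanishes at x = 0 and x = 1/2, so u ∈ H^1_0(0, 1/2). Differentiate via the product rule and integrate the resulting polynomials term by term.
  ∫_0^1/2 u² dx = ∫_0^1/2 (4*x^6 - 4*x^5 + x^4) dx. Term by term:
    ∫_0^1/2 4*x^6 dx = 1/224;  ∫_0^1/2 -4*x^5 dx = -1/96;  ∫_0^1/2 x^4 dx = 1/160.
  Sum: 1/224 − 1/96 + 1/160 = 1/3360.
  ∫_0^1/2 (u')² dx = ∫_0^1/2 (36*x^4 - 24*x^3 + 4*x^2) dx. Term by term:
    ∫_0^1/2 36*x^4 dx = 9/40;  ∫_0^1/2 -24*x^3 dx = -3/8;  ∫_0^1/2 4*x^2 dx = 1/6.
  Sum: 9/40 − 3/8 + 1/6 = 1/60.
∫_0^1/2 u² dx = 1/3360, so ||u||_L² = sqrt(210)/840.
∫_0^1/2 (u')² dx = 1/60, so ||u'||_L² = sqrt(15)/30.
Ratio ||u||_L² / ||u'||_L² = sqrt(14)/28.
Sharp Poincaré constant on H^1_0(0, 1/2) is C_P = L/π = 1/(2*π), achieved by sin(2*π·x).
A polynomial bump cannot attain the sharp Poincaré constant (only the first sine eigenfunction does), so the ratio is strictly less than C_P, consistent with ||u||_L² ≤ C_P ||u'||_L².


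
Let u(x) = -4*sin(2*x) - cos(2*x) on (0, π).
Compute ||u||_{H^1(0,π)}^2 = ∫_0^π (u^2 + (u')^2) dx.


||u||_{H^1(0,π)}^2 = 85*π/2

u'(x) = 2*sin(2*x) - 8*cos(2*x).
Expand u² and (u')² and integrate term by term on (0, π), using: for integers n ≥ 1, ∫_0^π sin²(nx) dx = ∫_0^π cos²(nx) dx = π/2; for n ≠ n', ∫_0^π sin(nx)sin(n'x) dx = ∫_0^π cos(nx)cos(n'x) dx = 0; and by product-to-sum, ∫_0^π sin(nx)cos(n'x) dx = ½∫_0^π [sin((n+n')x) + sin((n−n')x)] dx, which is 0 when n+n' is even and 2n/(n²−n'²) when n+n' is odd (it need not vanish on (0, π)).
  u² squared terms: (-1)²·∫cos(2x)² dx = 1·π/2 = π/2;  (-4)²·∫sin(2x)² dx = 16·π/2 = 8*π.
  u² cross terms: 2·(-1)·(-4)·∫cos(2x)·sin(2x) dx = 8·(0) = 0.
  So ∫_0^π u² dx = π/2 + 8*π + 0 = 17*π/2.
  (u')² squared terms: (-8)²·∫cos(2x)² dx = 64·π/2 = 32*π;  (2)²·∫sin(2x)² dx = 4·π/2 = 2*π.
  (u')² cross terms: 2·(-8)·(2)·∫cos(2x)·sin(2x) dx = -32·(0) = 0.
  So ∫_0^π (u')² dx = 32*π + 2*π + 0 = 34*π.
||u||_{H^1}^2 = (17*π/2) + (34*π) = 85*π/2.


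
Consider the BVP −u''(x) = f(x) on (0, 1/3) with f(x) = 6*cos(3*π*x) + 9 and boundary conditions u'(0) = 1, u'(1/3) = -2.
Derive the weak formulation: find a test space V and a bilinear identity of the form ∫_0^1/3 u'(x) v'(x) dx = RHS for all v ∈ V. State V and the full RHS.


V = H^1(0, 1/3) (v unrestricted at boundary; u is determined up to an additive constant); weak form: ∫_0^1/3 u'v' dx = ∫_0^1/3 (6*cos(3*π*x) + 9) v dx − 2·v(1/3) − v(0) for all v ∈ V.

Multiply both sides by a test function v and integrate from 0 to 1/3:
  ∫_0^1/3 −u''(x) v(x) dx = ∫_0^1/3 f(x) v(x) dx.
Integrate the LHS by parts once:
  ∫_0^1/3 −u'' v dx = −[u'(x) v(x)]_0^1/3 + ∫_0^1/3 u'(x) v'(x) dx.
Thus ∫_0^1/3 u'(x) v'(x) dx = ∫_0^1/3 f(x) v(x) dx + [u'(x) v(x)]_0^1/3.
Choose V so that boundary terms are either known or forced to vanish.
u has inhomogeneous Neumann u'(0) = 1, u'(1/3) = -2. [u' v]_0^1/3 = (-2)·v(1/3) − (1)·v(0) = − 2·v(1/3) − v(0). Take V = H^1(0, 1/3); boundary term becomes part of RHS.
Weak formulation: find u (satisfying any essential BC) such that ∫_0^1/3 u'(x) v'(x) dx = ∫_0^1/3 f v dx − 2·v(1/3) − v(0) for all v ∈ V (Neumann data are natural BCs: they enter the RHS as boundary terms).
Substituting f(x) = 6*cos(3*π*x) + 9, the right-hand side is ∫_0^1/3 (6*cos(3*π*x) + 9) v dx − 2·v(1/3) − v(0).
Compatibility check (pure Neumann): taking v ≡ 1 ∈ V gives 0 = ∫_0^1/3 f dx + (-2) − (1), i.e. ∫_0^1/3 f dx must equal u'(0) − u'(1/3) = 3. Indeed ∫_0^1/3 (6*cos(3*π*x) + 9) dx = 3, so the data are compatible. The solution is then unique only up to an additive constant (fix it e.g. by requiring ∫_0^1/3 u dx = 0).


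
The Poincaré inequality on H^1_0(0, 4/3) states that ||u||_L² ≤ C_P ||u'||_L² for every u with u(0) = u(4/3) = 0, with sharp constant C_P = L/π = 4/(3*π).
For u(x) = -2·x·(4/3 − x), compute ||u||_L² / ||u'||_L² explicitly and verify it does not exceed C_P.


||u||_L² / ||u'||_L² = 2*sqrt(10)/15 < C_P = 4/(3*π).

u(x) = -2·x·(4/3 − x), so u'(x) = 4*x - 8/3.
u(x) = -2·x·(4/3 − x) vanishes at x = 0 and x = 4/3, so u ∈ H^1_0(0, 4/3). Differentiate via the product rule and integrate the resulting polynomials term by term.
  ∫_0^4/3 u² dx = ∫_0^4/3 (4*x^4 - 32*x^3/3 + 64*x^2/9) dx. Term by term:
    ∫_0^4/3 4*x^4 dx = 4096/1215;  ∫_0^4/3 -32*x^3/3 dx = -2048/243;  ∫_0^4/3 64*x^2/9 dx = 4096/729.
  Sum: 4096/1215 − 2048/243 + 4096/729 = 2048/3645.
  ∫_0^4/3 (u')² dx = ∫_0^4/3 (16*x^2 - 64*x/3 + 64/9) dx. Term by term:
    ∫_0^4/3 16*x^2 dx = 1024/81;  ∫_0^4/3 -64*x/3 dx = -512/27;  ∫_0^4/3 64/9 dx = 256/27.
  Sum: 1024/81 − 512/27 + 256/27 = 256/81.
∫_0^4/3 u² dx = 2048/3645, so ||u||_L² = 32*sqrt(10)/135.
∫_0^4/3 (u')² dx = 256/81, so ||u'||_L² = 16/9.
Ratio ||u||_L² / ||u'||_L² = 2*sqrt(10)/15.
Sharp Poincaré constant on H^1_0(0, 4/3) is C_P = L/π = 4/(3*π), achieved by sin(3*π/4·x).
A polynomial bump cannot attain the sharp Poincaré constant (only the first sine eigenfunction does), so the ratio is strictly less than C_P, consistent with ||u||_L² ≤ C_P ||u'||_L².


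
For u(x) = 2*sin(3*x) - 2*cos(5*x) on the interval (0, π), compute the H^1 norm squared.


||u||_{H^1(0,π)}^2 = 72*π

u'(x) = 10*sin(5*x) + 6*cos(3*x).
Expand u² and (u')² and integrate term by term on (0, π), using: for integers n ≥ 1, ∫_0^π sin²(nx) dx = ∫_0^π cos²(nx) dx = π/2; for n ≠ n', ∫_0^π sin(nx)sin(n'x) dx = ∫_0^π cos(nx)cos(n'x) dx = 0; and by product-to-sum, ∫_0^π sin(nx)cos(n'x) dx = ½∫_0^π [sin((n+n')x) + sin((n−n')x)] dx, which is 0 when n+n' is even and 2n/(n²−n'²) when n+n' is odd (it need not vanish on (0, π)).
  u² squared terms: (-2)²·∫cos(5x)² dx = 4·π/2 = 2*π;  (2)²·∫sin(3x)² dx = 4·π/2 = 2*π.
  u² cross terms: 2·(-2)·(2)·∫cos(5x)·sin(3x) dx = -8·(0) = 0.
  So ∫_0^π u² dx = 2*π + 2*π + 0 = 4*π.
  (u')² squared terms: (6)²·∫cos(3x)² dx = 36·π/2 = 18*π;  (10)²·∫sin(5x)² dx = 100·π/2 = 50*π.
  (u')² cross terms: 2·(6)·(10)·∫cos(3x)·sin(5x) dx = 120·(0) = 0.
  So ∫_0^π (u')² dx = 18*π + 50*π + 0 = 68*π.
||u||_{H^1}^2 = (4*π) + (68*π) = 72*π.


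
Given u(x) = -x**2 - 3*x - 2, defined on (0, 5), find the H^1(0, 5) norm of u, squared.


||u||_{H^1}^2 = 15815/6

The H^1 norm (squared) on an interval (0, L) is
  ||u||_{H^1}^2 = ∫_0^L u(x)^2 dx + ∫_0^L u'(x)^2 dx.
Compute u'(x) = -2*x - 3.
Then u(x)^2 = x**4 + 6*x**3 + 13*x**2 + 12*x + 4 and u'(x)^2 = 4*x**2 + 12*x + 9.
Integrate each monomial from 0 to 5 using ∫_0^5 c·x^n dx = c·5^(n+1)/(n+1):
  ∫_0^5 u(x)^2 dx = ∫_0^5 (x^4 + 6*x^3 + 13*x^2 + 12*x + 4) dx. Term by term:
    ∫_0^5 x^4 dx = 625;  ∫_0^5 6*x^3 dx = 1875/2;  ∫_0^5 13*x^2 dx = 1625/3;
    ∫_0^5 12*x dx = 150;  ∫_0^5 4 dx = 20.
  Sum: 625 + 1875/2 + 1625/3 + 150 + 20 = 13645/6.
  ∫_0^5 u'(x)^2 dx = ∫_0^5 (4*x^2 + 12*x + 9) dx. Term by term:
    ∫_0^5 4*x^2 dx = 500/3;  ∫_0^5 12*x dx = 150;  ∫_0^5 9 dx = 45.
  Sum: 500/3 + 150 + 45 = 1085/3.
Adding: ||u||_{H^1}^2 = 13645/6 + 1085/3 = 15815/6.


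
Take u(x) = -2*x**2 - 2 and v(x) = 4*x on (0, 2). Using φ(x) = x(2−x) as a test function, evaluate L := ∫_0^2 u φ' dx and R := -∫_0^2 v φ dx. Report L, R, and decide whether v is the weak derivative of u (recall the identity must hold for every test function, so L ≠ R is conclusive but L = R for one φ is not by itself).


LHS = 16/3, RHS = -16/3. No, v is not the weak derivative of u.

u(x) = -2*x**2 - 2, classical derivative u'(x) = -4*x.
φ(x) = x(2−x), so φ'(x) = 2 - 2*x.
Note φ(0) = φ(2) = 0, so the boundary term u·φ vanishes.
LHS = ∫_0^2 u(x) φ'(x) dx = ∫_0^2 (4*x^3 - 4*x^2 + 4*x - 4) dx. Term by term:
  ∫_0^2 4*x^3 dx = 16;  ∫_0^2 -4*x^2 dx = -32/3;  ∫_0^2 4*x dx = 8;
  ∫_0^2 -4 dx = -8.
Sum: 16 − 32/3 + 8 − 8 = 16/3.
So LHS = 16/3.
∫_0^2 v(x) φ(x) dx = ∫_0^2 (-4*x^3 + 8*x^2) dx. Term by term:
  ∫_0^2 -4*x^3 dx = -16;  ∫_0^2 8*x^2 dx = 64/3.
Sum: -16 + 64/3 = 16/3.
So RHS = -∫_0^2 v(x) φ(x) dx = -16/3.
LHS − RHS = 32/3 ≠ 0, so the identity fails.
(For a valid weak derivative the identity must hold for EVERY test function, in particular this one. The failure shows v is NOT the weak derivative of u.)
Correct weak derivative would be u'(x) = -4*x.


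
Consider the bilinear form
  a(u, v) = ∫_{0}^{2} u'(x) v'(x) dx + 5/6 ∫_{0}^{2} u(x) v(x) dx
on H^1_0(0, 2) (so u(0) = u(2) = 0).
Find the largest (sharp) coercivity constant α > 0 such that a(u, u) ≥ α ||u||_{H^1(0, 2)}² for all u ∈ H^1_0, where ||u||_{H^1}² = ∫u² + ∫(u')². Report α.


α = (10/3 + π^2)/(4 + π^2)

Coercivity of a(·,·) on H^1_0(0, 2) means a(u, u) ≥ α ||u||_{H^1}² for every u ∈ H^1_0.
The interval has length L = 2, and Poincaré/coercivity depend only on L. Here a(u, u) = ∫(u')² + (5/6)·∫u².
Here 0 < c = 5/6 < 1. The condition a(u,u) ≥ α||u||_{H^1}² reads (1−α)∫(u')² ≥ (α−c)∫u². Any admissible α is ≤ 1 (rapidly oscillating u have ∫u²/∫(u')² → 0), and α = 1 would force 0 ≥ (1−c)∫u², impossible since c < 1; so 1−α > 0. By the sharp Poincaré inequality on H^1_0 of an interval of length L, ∫(u')² ≥ (π/L)²∫u² with equality for the first sine mode sin(π(x−x₀)/L) (x₀ the left endpoint), so the inequality holds for all u iff (1−α)(π/L)² ≥ α − c, i.e. α ≤ ((π/L)² + c)/((π/L)² + 1) = (1 + c(L/π)²)/(1 + (L/π)²). With (π/L)² = π^2/4 and c = 5/6, the largest admissible constant is α = ((π/L)² + c)/((π/L)² + 1).
Simplifying, α = (10/3 + π^2)/(4 + π^2).


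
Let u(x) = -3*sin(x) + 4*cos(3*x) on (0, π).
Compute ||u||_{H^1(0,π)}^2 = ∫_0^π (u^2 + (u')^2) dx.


||u||_{H^1(0,π)}^2 = 89*π

u'(x) = -12*sin(3*x) - 3*cos(x).
Expand u² and (u')² and integrate term by term on (0, π), using: for integers n ≥ 1, ∫_0^π sin²(nx) dx = ∫_0^π cos²(nx) dx = π/2; for n ≠ n', ∫_0^π sin(nx)sin(n'x) dx = ∫_0^π cos(nx)cos(n'x) dx = 0; and by product-to-sum, ∫_0^π sin(nx)cos(n'x) dx = ½∫_0^π [sin((n+n')x) + sin((n−n')x)] dx, which is 0 when n+n' is even and 2n/(n²−n'²) when n+n' is odd (it need not vanish on (0, π)).
  u² squared terms: (-3)²·∫sin(x)² dx = 9·π/2 = 9*π/2;  (4)²·∫cos(3x)² dx = 16·π/2 = 8*π.
  u² cross terms: 2·(-3)·(4)·∫sin(x)·cos(3x) dx = -24·(0) = 0.
  So ∫_0^π u² dx = 9*π/2 + 8*π + 0 = 25*π/2.
  (u')² squared terms: (-12)²·∫sin(3x)² dx = 144·π/2 = 72*π;  (-3)²·∫cos(x)² dx = 9·π/2 = 9*π/2.
  (u')² cross terms: 2·(-12)·(-3)·∫sin(3x)·cos(x) dx = 72·(0) = 0.
  So ∫_0^π (u')² dx = 72*π + 9*π/2 + 0 = 153*π/2.
||u||_{H^1}^2 = (25*π/2) + (153*π/2) = 89*π.


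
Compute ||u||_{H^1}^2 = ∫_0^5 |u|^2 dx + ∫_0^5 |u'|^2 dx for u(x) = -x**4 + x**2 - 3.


||u||_{H^1}^2 = 3308405/9

The H^1 norm (squared) on an interval (0, L) is
  ||u||_{H^1}^2 = ∫_0^L u(x)^2 dx + ∫_0^L u'(x)^2 dx.
Compute u'(x) = -4*x**3 + 2*x.
Then u(x)^2 = x**8 - 2*x**6 + 7*x**4 - 6*x**2 + 9 and u'(x)^2 = 16*x**6 - 16*x**4 + 4*x**2.
Integrate each monomial from 0 to 5 using ∫_0^5 c·x^n dx = c·5^(n+1)/(n+1):
  ∫_0^5 u(x)^2 dx = ∫_0^5 (x^8 - 2*x^6 + 7*x^4 - 6*x^2 + 9) dx. Term by term:
    ∫_0^5 x^8 dx = 1953125/9;  ∫_0^5 -2*x^6 dx = -156250/7;  ∫_0^5 7*x^4 dx = 4375;
    ∫_0^5 -6*x^2 dx = -250;  ∫_0^5 9 dx = 45.
  Sum: 1953125/9 − 156250/7 + 4375 − 250 + 45 = 12528335/63.
  ∫_0^5 u'(x)^2 dx = ∫_0^5 (16*x^6 - 16*x^4 + 4*x^2) dx. Term by term:
    ∫_0^5 16*x^6 dx = 1250000/7;  ∫_0^5 -16*x^4 dx = -10000;  ∫_0^5 4*x^2 dx = 500/3.
  Sum: 1250000/7 − 10000 + 500/3 = 3543500/21.
Adding: ||u||_{H^1}^2 = 12528335/63 + 3543500/21 = 3308405/9.


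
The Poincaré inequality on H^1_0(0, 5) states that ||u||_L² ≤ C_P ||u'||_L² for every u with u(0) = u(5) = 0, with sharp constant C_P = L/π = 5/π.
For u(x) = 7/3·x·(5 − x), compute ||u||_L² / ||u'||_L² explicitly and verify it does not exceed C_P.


||u||_L² / ||u'||_L² = sqrt(10)/2 < C_P = 5/π.

u(x) = 7/3·x·(5 − x), so u'(x) = 35/3 - 14*x/3.
u(x) = 7/3·x·(5 − x) vanishes at x = 0 and x = 5, so u ∈ H^1_0(0, 5). Differentiate via the product rule and integrate the resulting polynomials term by term.
  ∫_0^5 u² dx = ∫_0^5 (49*x^4/9 - 490*x^3/9 + 1225*x^2/9) dx. Term by term:
    ∫_0^5 49*x^4/9 dx = 30625/9;  ∫_0^5 -490*x^3/9 dx = -153125/18;  ∫_0^5 1225*x^2/9 dx = 153125/27.
  Sum: 30625/9 − 153125/18 + 153125/27 = 30625/54.
  ∫_0^5 (u')² dx = ∫_0^5 (196*x^2/9 - 980*x/9 + 1225/9) dx. Term by term:
    ∫_0^5 196*x^2/9 dx = 24500/27;  ∫_0^5 -980*x/9 dx = -12250/9;  ∫_0^5 1225/9 dx = 6125/9.
  Sum: 24500/27 − 12250/9 + 6125/9 = 6125/27.
∫_0^5 u² dx = 30625/54, so ||u||_L² = 175*sqrt(6)/18.
∫_0^5 (u')² dx = 6125/27, so ||u'||_L² = 35*sqrt(15)/9.
Ratio ||u||_L² / ||u'||_L² = sqrt(10)/2.
Sharp Poincaré constant on H^1_0(0, 5) is C_P = L/π = 5/π, achieved by sin(π/5·x).
A polynomial bump cannot attain the sharp Poincaré constant (only the first sine eigenfunction does), so the ratio is strictly less than C_P, consistent with ||u||_L² ≤ C_P ||u'||_L².


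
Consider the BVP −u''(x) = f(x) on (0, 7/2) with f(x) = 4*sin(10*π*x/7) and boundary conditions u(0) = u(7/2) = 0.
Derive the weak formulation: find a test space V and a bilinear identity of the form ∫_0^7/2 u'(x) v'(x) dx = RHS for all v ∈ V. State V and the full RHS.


V = H^1_0(0, 7/2) (so v(0) = v(7/2) = 0); weak form: ∫_0^7/2 u'v' dx = ∫_0^7/2 (4*sin(10*π*x/7)) v dx for all v ∈ V.

Multiply both sides by a test function v and integrate from 0 to 7/2:
  ∫_0^7/2 −u''(x) v(x) dx = ∫_0^7/2 f(x) v(x) dx.
Integrate the LHS by parts once:
  ∫_0^7/2 −u'' v dx = −[u'(x) v(x)]_0^7/2 + ∫_0^7/2 u'(x) v'(x) dx.
Thus ∫_0^7/2 u'(x) v'(x) dx = ∫_0^7/2 f(x) v(x) dx + [u'(x) v(x)]_0^7/2.
Choose V so that boundary terms are either known or forced to vanish.
u is Dirichlet: u(0) = u(7/2) = 0. Let V = H^1_0(0, 7/2); then v(0) = v(7/2) = 0, and [u' v]_0^7/2 = 0.
Weak formulation: find u (satisfying any essential BC) such that ∫_0^7/2 u'(x) v'(x) dx = ∫_0^7/2 f v dx for all v ∈ V.
Substituting f(x) = 4*sin(10*π*x/7), the right-hand side is ∫_0^7/2 (4*sin(10*π*x/7)) v dx.


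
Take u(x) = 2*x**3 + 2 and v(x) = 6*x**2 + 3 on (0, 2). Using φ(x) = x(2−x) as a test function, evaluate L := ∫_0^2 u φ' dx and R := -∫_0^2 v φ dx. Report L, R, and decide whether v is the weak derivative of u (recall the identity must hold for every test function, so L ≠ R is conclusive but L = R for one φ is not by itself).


LHS = -48/5, RHS = -68/5. No, v is not the weak derivative of u.

u(x) = 2*x**3 + 2, classical derivative u'(x) = 6*x**2.
φ(x) = x(2−x), so φ'(x) = 2 - 2*x.
Note φ(0) = φ(2) = 0, so the boundary term u·φ vanishes.
LHS = ∫_0^2 u(x) φ'(x) dx = ∫_0^2 (-4*x^4 + 4*x^3 - 4*x + 4) dx. Term by term:
  ∫_0^2 -4*x^4 dx = -128/5;  ∫_0^2 4*x^3 dx = 16;  ∫_0^2 -4*x dx = -8;
  ∫_0^2 4 dx = 8.
Sum: -128/5 + 16 − 8 + 8 = -48/5.
So LHS = -48/5.
∫_0^2 v(x) φ(x) dx = ∫_0^2 (-6*x^4 + 12*x^3 - 3*x^2 + 6*x) dx. Term by term:
  ∫_0^2 -6*x^4 dx = -192/5;  ∫_0^2 12*x^3 dx = 48;  ∫_0^2 -3*x^2 dx = -8;
  ∫_0^2 6*x dx = 12.
Sum: -192/5 + 48 − 8 + 12 = 68/5.
So RHS = -∫_0^2 v(x) φ(x) dx = -68/5.
LHS − RHS = 4 ≠ 0, so the identity fails.
(For a valid weak derivative the identity must hold for EVERY test function, in particular this one. The failure shows v is NOT the weak derivative of u.)
Correct weak derivative would be u'(x) = 6*x**2.


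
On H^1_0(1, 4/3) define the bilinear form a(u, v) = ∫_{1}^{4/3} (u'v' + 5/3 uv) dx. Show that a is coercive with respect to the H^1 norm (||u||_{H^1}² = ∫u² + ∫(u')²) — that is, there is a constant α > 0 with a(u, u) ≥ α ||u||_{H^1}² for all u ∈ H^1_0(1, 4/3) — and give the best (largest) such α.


α = 1

Coercivity of a(·,·) on H^1_0(1, 4/3) means a(u, u) ≥ α ||u||_{H^1}² for every u ∈ H^1_0.
The interval has length L = 1/3, and Poincaré/coercivity depend only on L. Here a(u, u) = ∫(u')² + (5/3)·∫u².
Here c = 5/3 ≥ 1, so a(u,u) = ∫(u')² + c∫u² ≥ ∫(u')² + ∫u² = ||u||_{H^1}², i.e. α = 1 works. No larger α is possible: a(u,u) ≥ α||u||_{H^1}² means (1−α)∫(u')² ≥ (α−c)∫u², and for the modes u_n = sin(nπ(x−x₀)/L) (x₀ the left endpoint) one has ∫u_n²/∫(u_n')² = (L/(nπ))² → 0, so a(u_n,u_n)/||u_n||_{H^1}² → 1. Hence the optimal constant is α = 1.
Therefore α = 1.


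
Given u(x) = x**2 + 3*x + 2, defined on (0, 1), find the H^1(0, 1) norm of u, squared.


||u||_{H^1}^2 = 971/30

The H^1 norm (squared) on an interval (0, L) is
  ||u||_{H^1}^2 = ∫_0^L u(x)^2 dx + ∫_0^L u'(x)^2 dx.
Compute u'(x) = 2*x + 3.
Then u(x)^2 = x**4 + 6*x**3 + 13*x**2 + 12*x + 4 and u'(x)^2 = 4*x**2 + 12*x + 9.
Integrate each monomial from 0 to 1 using ∫_0^1 c·x^n dx = c·1^(n+1)/(n+1):
  ∫_0^1 u(x)^2 dx = ∫_0^1 (x^4 + 6*x^3 + 13*x^2 + 12*x + 4) dx. Term by term:
    ∫_0^1 x^4 dx = 1/5;  ∫_0^1 6*x^3 dx = 3/2;  ∫_0^1 13*x^2 dx = 13/3;
    ∫_0^1 12*x dx = 6;  ∫_0^1 4 dx = 4.
  Sum: 1/5 + 3/2 + 13/3 + 6 + 4 = 481/30.
  ∫_0^1 u'(x)^2 dx = ∫_0^1 (4*x^2 + 12*x + 9) dx. Term by term:
    ∫_0^1 4*x^2 dx = 4/3;  ∫_0^1 12*x dx = 6;  ∫_0^1 9 dx = 9.
  Sum: 4/3 + 6 + 9 = 49/3.
Adding: ||u||_{H^1}^2 = 481/30 + 49/3 = 971/30.


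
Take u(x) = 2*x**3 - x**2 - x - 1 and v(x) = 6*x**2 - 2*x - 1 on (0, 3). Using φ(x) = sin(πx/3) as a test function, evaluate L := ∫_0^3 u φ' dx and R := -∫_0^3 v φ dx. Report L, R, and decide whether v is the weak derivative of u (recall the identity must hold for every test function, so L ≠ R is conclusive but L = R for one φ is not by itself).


LHS = -138/π + 648/π^3, RHS = -138/π + 648/π^3. Yes, v = u' weakly.

u(x) = 2*x**3 - x**2 - x - 1, classical derivative u'(x) = 6*x**2 - 2*x - 1.
φ(x) = sin(πx/3), so φ'(x) = π*cos(π*x/3)/3.
Note φ(0) = φ(3) = 0, so the boundary term u·φ vanishes.
LHS = ∫_0^3 u(x) φ'(x) dx = ∫_0^3 (2*π*x^3*cos(π*x/3)/3 - π*x^2*cos(π*x/3)/3 - π*x*cos(π*x/3)/3 - π*cos(π*x/3)/3) dx. Term by term:
  ∫_0^3 -π*cos(π*x/3)/3 dx = 0;  ∫_0^3 -π*x*cos(π*x/3)/3 dx = 6/π;  ∫_0^3 -π*x^2*cos(π*x/3)/3 dx = 18/π;
  ∫_0^3 2*π*x^3*cos(π*x/3)/3 dx = -162/π + 648/π^3.
Sum: 0 + 6/π + 18/π + -162/π + 648/π^3 = -138/π + 648/π^3.
So LHS = -138/π + 648/π^3.
∫_0^3 v(x) φ(x) dx = ∫_0^3 (6*x^2*sin(π*x/3) - 2*x*sin(π*x/3) - sin(π*x/3)) dx. Term by term:
  ∫_0^3 -sin(π*x/3) dx = -6/π;  ∫_0^3 -2*x*sin(π*x/3) dx = -18/π;  ∫_0^3 6*x^2*sin(π*x/3) dx = -648/π^3 + 162/π.
Sum: -6/π − 18/π + -648/π^3 + 162/π = -648/π^3 + 138/π.
So RHS = -∫_0^3 v(x) φ(x) dx = -138/π + 648/π^3.
LHS = RHS, so the identity holds for this test φ.
Moreover u is smooth here and v(x) = u'(x) = 6*x**2 - 2*x - 1 pointwise, so the identity holds for every test function. Hence v is the weak derivative of u.


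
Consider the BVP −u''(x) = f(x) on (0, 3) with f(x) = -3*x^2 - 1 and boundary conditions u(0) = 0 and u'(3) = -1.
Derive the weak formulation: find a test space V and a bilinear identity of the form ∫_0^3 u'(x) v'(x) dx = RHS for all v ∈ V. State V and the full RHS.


V = {v ∈ H^1(0, 3) : v(0) = 0} (test functions vanish at x = 0 where u is specified); weak form: ∫_0^3 u'v' dx = ∫_0^3 (-3*x^2 - 1) v dx − v(3) for all v ∈ V.

Multiply both sides by a test function v and integrate from 0 to 3:
  ∫_0^3 −u''(x) v(x) dx = ∫_0^3 f(x) v(x) dx.
Integrate the LHS by parts once:
  ∫_0^3 −u'' v dx = −[u'(x) v(x)]_0^3 + ∫_0^3 u'(x) v'(x) dx.
Thus ∫_0^3 u'(x) v'(x) dx = ∫_0^3 f(x) v(x) dx + [u'(x) v(x)]_0^3.
Choose V so that boundary terms are either known or forced to vanish.
Mixed BC: u(0) = 0 (Dirichlet) and u'(3) = -1 (Neumann). Define V = {v ∈ H^1(0, 3) : v(0) = 0}. Then [u' v]_0^3 = u'(3)·v(3) − u'(0)·0 = − v(3).
Weak formulation: find u (satisfying any essential BC) such that ∫_0^3 u'(x) v'(x) dx = ∫_0^3 f v dx − v(3) for all v ∈ V (Dirichlet at 0 absorbed into V; Neumann datum at x = 3 contributes the boundary term).
Substituting f(x) = -3*x^2 - 1, the right-hand side is ∫_0^3 (-3*x^2 - 1) v dx − v(3).


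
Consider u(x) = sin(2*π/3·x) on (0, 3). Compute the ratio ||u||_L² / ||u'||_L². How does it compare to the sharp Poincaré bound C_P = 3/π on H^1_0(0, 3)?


||u||_L² / ||u'||_L² = 3/(2*π) < C_P = 3/π.

u(x) = sin(2*π/3·x), so u'(x) = 2*π*cos(2*π*x/3)/3.
Writing u(x) = A·sin(kπx/L) with A = 1 and k = 2, use ∫_0^L sin²(kπx/L) dx = L/2 and ∫_0^L cos²(kπx/L) dx = L/2.
u² = 1·sin²(2*π/3·x) and (u')² = 4*π^2/9·cos²(2*π/3·x), and each of sin², cos² integrates to L/2 = 3/2 over (0, 3).
∫_0^3 u² dx = 3/2, so ||u||_L² = sqrt(6)/2.
∫_0^3 (u')² dx = 2*π^2/3, so ||u'||_L² = sqrt(6)*π/3.
Ratio ||u||_L² / ||u'||_L² = 3/(2*π).
Sharp Poincaré constant on H^1_0(0, 3) is C_P = L/π = 3/π, achieved by sin(π/3·x).
This is the k = 2 harmonic; the ratio L/(kπ) is strictly less than C_P = L/π, consistent with the sharp inequality ||u||_L² ≤ C_P ||u'||_L².


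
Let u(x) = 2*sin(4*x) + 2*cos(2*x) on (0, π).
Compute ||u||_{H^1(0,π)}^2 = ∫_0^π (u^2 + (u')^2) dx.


||u||_{H^1(0,π)}^2 = 44*π

u'(x) = -4*sin(2*x) + 8*cos(4*x).
Expand u² and (u')² and integrate term by term on (0, π), using: for integers n ≥ 1, ∫_0^π sin²(nx) dx = ∫_0^π cos²(nx) dx = π/2; for n ≠ n', ∫_0^π sin(nx)sin(n'x) dx = ∫_0^π cos(nx)cos(n'x) dx = 0; and by product-to-sum, ∫_0^π sin(nx)cos(n'x) dx = ½∫_0^π [sin((n+n')x) + sin((n−n')x)] dx, which is 0 when n+n' is even and 2n/(n²−n'²) when n+n' is odd (it need not vanish on (0, π)).
  u² squared terms: (2)²·∫cos(2x)² dx = 4·π/2 = 2*π;  (2)²·∫sin(4x)² dx = 4·π/2 = 2*π.
  u² cross terms: 2·(2)·(2)·∫cos(2x)·sin(4x) dx = 8·(0) = 0.
  So ∫_0^π u² dx = 2*π + 2*π + 0 = 4*π.
  (u')² squared terms: (-4)²·∫sin(2x)² dx = 16·π/2 = 8*π;  (8)²·∫cos(4x)² dx = 64·π/2 = 32*π.
  (u')² cross terms: 2·(-4)·(8)·∫sin(2x)·cos(4x) dx = -64·(0) = 0.
  So ∫_0^π (u')² dx = 8*π + 32*π + 0 = 40*π.
||u||_{H^1}^2 = (4*π) + (40*π) = 44*π.


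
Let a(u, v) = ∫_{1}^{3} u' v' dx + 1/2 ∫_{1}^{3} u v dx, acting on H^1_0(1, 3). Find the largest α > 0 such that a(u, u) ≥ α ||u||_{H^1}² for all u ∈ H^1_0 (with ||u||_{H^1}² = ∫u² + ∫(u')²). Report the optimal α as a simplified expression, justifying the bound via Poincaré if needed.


α = (2 + π^2)/(4 + π^2)

Coercivity of a(·,·) on H^1_0(1, 3) means a(u, u) ≥ α ||u||_{H^1}² for every u ∈ H^1_0.
The interval has length L = 2, and Poincaré/coercivity depend only on L. Here a(u, u) = ∫(u')² + (1/2)·∫u².
Here 0 < c = 1/2 < 1. The condition a(u,u) ≥ α||u||_{H^1}² reads (1−α)∫(u')² ≥ (α−c)∫u². Any admissible α is ≤ 1 (rapidly oscillating u have ∫u²/∫(u')² → 0), and α = 1 would force 0 ≥ (1−c)∫u², impossible since c < 1; so 1−α > 0. By the sharp Poincaré inequality on H^1_0 of an interval of length L, ∫(u')² ≥ (π/L)²∫u² with equality for the first sine mode sin(π(x−x₀)/L) (x₀ the left endpoint), so the inequality holds for all u iff (1−α)(π/L)² ≥ α − c, i.e. α ≤ ((π/L)² + c)/((π/L)² + 1) = (1 + c(L/π)²)/(1 + (L/π)²). With (π/L)² = π^2/4 and c = 1/2, the largest admissible constant is α = ((π/L)² + c)/((π/L)² + 1).
Simplifying, α = (2 + π^2)/(4 + π^2).
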